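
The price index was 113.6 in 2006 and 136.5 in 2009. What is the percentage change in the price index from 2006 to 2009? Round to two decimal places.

20.16%

Change = (136.5 − 113.6) / 113.6 × 100
       = 22.9 / 113.6 × 100 = 20.1585%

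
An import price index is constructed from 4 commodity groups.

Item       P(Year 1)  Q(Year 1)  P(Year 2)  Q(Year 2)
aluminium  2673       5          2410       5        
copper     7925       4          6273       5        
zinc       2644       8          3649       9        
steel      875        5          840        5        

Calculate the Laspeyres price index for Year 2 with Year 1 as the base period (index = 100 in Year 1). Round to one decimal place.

99.9

Laspeyres price index uses base-period quantities as weights.
ΣP(Year 2)·Q(Year 1) = 2410×5 + 6273×4 + 3649×8 + 840×5 = 12050 + 25092 + 29192 + 4200 = 70534
ΣP(Year 1)·Q(Year 1) = 2673×5 + 7925×4 + 2644×8 + 875×5 = 13365 + 31700 + 21152 + 4375 = 70592
Index = 70534 / 70592 × 100 = 99.9178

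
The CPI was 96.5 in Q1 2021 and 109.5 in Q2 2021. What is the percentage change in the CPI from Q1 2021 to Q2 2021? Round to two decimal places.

Change = (109.5 − 96.5) / 96.5 × 100
       = 13.0 / 96.5 × 100 = 13.4715%

13.47%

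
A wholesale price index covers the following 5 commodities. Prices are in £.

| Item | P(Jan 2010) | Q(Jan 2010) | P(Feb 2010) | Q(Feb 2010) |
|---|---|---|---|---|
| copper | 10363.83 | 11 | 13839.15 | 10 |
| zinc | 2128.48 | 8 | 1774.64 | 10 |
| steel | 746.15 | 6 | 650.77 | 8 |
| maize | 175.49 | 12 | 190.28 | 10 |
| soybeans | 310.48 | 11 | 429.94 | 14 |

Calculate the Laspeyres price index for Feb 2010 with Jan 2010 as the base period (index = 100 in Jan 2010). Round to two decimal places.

125.75

Laspeyres price index uses base-period quantities as weights.
ΣP(Feb 2010)·Q(Jan 2010) = 13839.15×11 + 1774.64×8 + 650.77×6 + 190.28×12 + 429.94×11 = 152230.65 + 14197.12 + 3904.62 + 2283.36 + 4729.34 = 177345.09
ΣP(Jan 2010)·Q(Jan 2010) = 10363.83×11 + 2128.48×8 + 746.15×6 + 175.49×12 + 310.48×11 = 114002.13 + 17027.84 + 4476.9 + 2105.88 + 3415.28 = 141028.03
Index = 177345.09 / 141028.03 × 100 = 125.7517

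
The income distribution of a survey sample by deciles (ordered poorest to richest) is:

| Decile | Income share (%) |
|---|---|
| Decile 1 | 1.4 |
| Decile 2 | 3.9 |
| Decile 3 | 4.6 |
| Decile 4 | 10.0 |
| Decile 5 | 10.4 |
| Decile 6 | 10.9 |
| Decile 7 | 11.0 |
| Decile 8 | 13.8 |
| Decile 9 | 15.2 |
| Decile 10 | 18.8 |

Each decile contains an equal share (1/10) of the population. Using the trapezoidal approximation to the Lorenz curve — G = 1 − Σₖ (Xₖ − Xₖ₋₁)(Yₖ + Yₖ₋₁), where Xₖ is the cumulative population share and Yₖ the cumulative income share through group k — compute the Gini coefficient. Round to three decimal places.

0.285

Cumulative income shares Yₖ: 0.0140, 0.0530, 0.0990, 0.1990, 0.3030, 0.4120, 0.5220, 0.6600, 0.8120, 1.0000
Σ (Xₖ−Xₖ₋₁)(Yₖ+Yₖ₋₁) = (1/10)(0.0140+0.0000) + (1/10)(0.0530+0.0140) + (1/10)(0.0990+0.0530) + (1/10)(0.1990+0.0990) + (1/10)(0.3030+0.1990) + (1/10)(0.4120+0.3030) + (1/10)(0.5220+0.4120) + (1/10)(0.6600+0.5220) + (1/10)(0.8120+0.6600) + (1/10)(1.0000+0.8120)
  = 0.0014 + 0.0067 + 0.0152 + 0.0298 + 0.0502 + 0.0715 + 0.0934 + 0.1182 + 0.1472 + 0.1812 = 0.7148
G = 1 − 0.7148 = 0.2852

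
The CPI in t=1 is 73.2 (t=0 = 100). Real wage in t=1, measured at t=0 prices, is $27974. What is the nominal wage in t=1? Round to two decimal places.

Nominal = Real × (Index/100) = 27974 × (73.2/100)
        = 27974 × 0.732 = 20476.9680

20476.97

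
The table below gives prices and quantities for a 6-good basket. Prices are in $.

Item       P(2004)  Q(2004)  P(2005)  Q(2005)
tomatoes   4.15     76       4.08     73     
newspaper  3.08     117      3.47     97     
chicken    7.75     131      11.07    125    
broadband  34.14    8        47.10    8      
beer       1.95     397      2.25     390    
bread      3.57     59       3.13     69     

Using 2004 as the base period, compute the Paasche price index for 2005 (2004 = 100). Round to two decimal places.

Paasche price index uses current-period quantities as weights.
ΣP(2005)·Q(2005) = 4.08×73 + 3.47×97 + 11.07×125 + 47.10×8 + 2.25×390 + 3.13×69 = 297.84 + 336.59 + 1383.75 + 376.8 + 877.5 + 215.97 = 3488.45
ΣP(2004)·Q(2005) = 4.15×73 + 3.08×97 + 7.75×125 + 34.14×8 + 1.95×390 + 3.57×69 = 302.95 + 298.76 + 968.75 + 273.12 + 760.5 + 246.33 = 2850.41
Index = 3488.45 / 2850.41 × 100 = 122.3841

122.38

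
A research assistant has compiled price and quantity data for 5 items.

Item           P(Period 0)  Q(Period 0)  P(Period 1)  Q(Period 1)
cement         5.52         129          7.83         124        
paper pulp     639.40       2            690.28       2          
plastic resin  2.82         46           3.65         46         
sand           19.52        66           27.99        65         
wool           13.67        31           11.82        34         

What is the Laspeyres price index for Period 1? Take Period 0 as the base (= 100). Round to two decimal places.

124.52

Laspeyres price index uses base-period quantities as weights.
ΣP(Period 1)·Q(Period 0) = 7.83×129 + 690.28×2 + 3.65×46 + 27.99×66 + 11.82×31 = 1010.07 + 1380.56 + 167.9 + 1847.34 + 366.42 = 4772.29
ΣP(Period 0)·Q(Period 0) = 5.52×129 + 639.40×2 + 2.82×46 + 19.52×66 + 13.67×31 = 712.08 + 1278.8 + 129.72 + 1288.32 + 423.77 = 3832.69
Index = 4772.29 / 3832.69 × 100 = 124.5154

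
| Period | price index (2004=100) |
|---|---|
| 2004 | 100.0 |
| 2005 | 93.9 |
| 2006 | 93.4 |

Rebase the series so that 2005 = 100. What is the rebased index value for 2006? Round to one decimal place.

99.5

Rebased(2006) = 93.4 / 93.9 × 100 = 99.4675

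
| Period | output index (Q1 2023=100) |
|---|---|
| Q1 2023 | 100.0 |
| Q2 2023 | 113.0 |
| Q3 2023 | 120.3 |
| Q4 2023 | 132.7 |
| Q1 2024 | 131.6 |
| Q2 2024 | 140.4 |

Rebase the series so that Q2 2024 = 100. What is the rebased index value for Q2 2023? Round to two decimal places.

Rebased(Q2 2023) = 113.0 / 140.4 × 100 = 80.4843

80.48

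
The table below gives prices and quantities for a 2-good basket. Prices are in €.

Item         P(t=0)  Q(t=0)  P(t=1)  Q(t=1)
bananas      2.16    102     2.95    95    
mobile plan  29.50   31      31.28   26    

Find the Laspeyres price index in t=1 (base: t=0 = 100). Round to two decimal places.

111.96

Laspeyres price index uses base-period quantities as weights.
ΣP(t=1)·Q(t=0) = 2.95×102 + 31.28×31 = 300.9 + 969.68 = 1270.58
ΣP(t=0)·Q(t=0) = 2.16×102 + 29.50×31 = 220.32 + 914.5 = 1134.82
Index = 1270.58 / 1134.82 × 100 = 111.9631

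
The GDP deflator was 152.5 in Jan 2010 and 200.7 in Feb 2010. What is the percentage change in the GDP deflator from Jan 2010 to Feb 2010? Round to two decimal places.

31.61%

Change = (200.7 − 152.5) / 152.5 × 100
       = 48.2 / 152.5 × 100 = 31.6066%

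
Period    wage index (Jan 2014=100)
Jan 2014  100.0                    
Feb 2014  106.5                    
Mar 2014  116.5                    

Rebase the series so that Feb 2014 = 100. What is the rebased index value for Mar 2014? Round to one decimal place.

109.4

Rebased(Mar 2014) = 116.5 / 106.5 × 100 = 109.3897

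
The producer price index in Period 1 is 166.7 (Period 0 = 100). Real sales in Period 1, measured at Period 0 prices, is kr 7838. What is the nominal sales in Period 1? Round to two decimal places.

13065.95

Nominal = Real × (Index/100) = 7838 × (166.7/100)
        = 7838 × 1.667 = 13065.9460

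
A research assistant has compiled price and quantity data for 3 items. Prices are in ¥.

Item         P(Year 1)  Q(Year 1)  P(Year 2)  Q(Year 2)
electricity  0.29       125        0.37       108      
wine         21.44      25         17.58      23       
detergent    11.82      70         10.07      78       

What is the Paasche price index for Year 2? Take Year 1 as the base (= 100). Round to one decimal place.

85.0

Paasche price index uses current-period quantities as weights.
ΣP(Year 2)·Q(Year 2) = 0.37×108 + 17.58×23 + 10.07×78 = 39.96 + 404.34 + 785.46 = 1229.76
ΣP(Year 1)·Q(Year 2) = 0.29×108 + 21.44×23 + 11.82×78 = 31.32 + 493.12 + 921.96 = 1446.4
Index = 1229.76 / 1446.4 × 100 = 85.0221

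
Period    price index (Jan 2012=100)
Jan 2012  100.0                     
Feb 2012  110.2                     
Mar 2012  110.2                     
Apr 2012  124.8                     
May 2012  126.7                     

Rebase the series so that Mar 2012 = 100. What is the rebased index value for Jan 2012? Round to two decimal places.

90.74

Rebased(Jan 2012) = 100.0 / 110.2 × 100 = 90.7441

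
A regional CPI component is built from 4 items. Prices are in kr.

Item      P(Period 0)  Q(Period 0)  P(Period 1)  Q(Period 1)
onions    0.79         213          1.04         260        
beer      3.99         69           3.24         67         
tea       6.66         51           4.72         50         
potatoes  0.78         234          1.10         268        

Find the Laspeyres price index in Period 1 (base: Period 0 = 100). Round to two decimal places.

Laspeyres price index uses base-period quantities as weights.
ΣP(Period 1)·Q(Period 0) = 1.04×213 + 3.24×69 + 4.72×51 + 1.10×234 = 221.52 + 223.56 + 240.72 + 257.4 = 943.2
ΣP(Period 0)·Q(Period 0) = 0.79×213 + 3.99×69 + 6.66×51 + 0.78×234 = 168.27 + 275.31 + 339.66 + 182.52 = 965.76
Index = 943.2 / 965.76 × 100 = 97.6640

97.66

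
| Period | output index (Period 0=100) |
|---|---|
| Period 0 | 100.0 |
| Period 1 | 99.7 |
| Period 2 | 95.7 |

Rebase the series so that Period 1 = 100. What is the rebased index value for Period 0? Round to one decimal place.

100.3

Rebased(Period 0) = 100.0 / 99.7 × 100 = 100.3009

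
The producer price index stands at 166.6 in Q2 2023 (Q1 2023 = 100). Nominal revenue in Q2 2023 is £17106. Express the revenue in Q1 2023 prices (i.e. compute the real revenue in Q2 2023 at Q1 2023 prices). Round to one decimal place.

Real = Nominal ÷ (Index/100) = 17106 ÷ (166.6/100)
     = 17106 ÷ 1.666 = 10267.7071

10267.7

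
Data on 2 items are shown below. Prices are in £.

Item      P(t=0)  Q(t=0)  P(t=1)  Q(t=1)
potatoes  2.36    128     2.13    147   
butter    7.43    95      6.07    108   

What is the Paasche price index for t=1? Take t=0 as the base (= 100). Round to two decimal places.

84.28

Paasche price index uses current-period quantities as weights.
ΣP(t=1)·Q(t=1) = 2.13×147 + 6.07×108 = 313.11 + 655.56 = 968.67
ΣP(t=0)·Q(t=1) = 2.36×147 + 7.43×108 = 346.92 + 802.44 = 1149.36
Index = 968.67 / 1149.36 × 100 = 84.2791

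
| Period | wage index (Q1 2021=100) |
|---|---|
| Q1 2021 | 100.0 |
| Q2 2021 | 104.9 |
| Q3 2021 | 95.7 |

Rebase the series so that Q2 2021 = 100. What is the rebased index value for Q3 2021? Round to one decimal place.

91.2

Rebased(Q3 2021) = 95.7 / 104.9 × 100 = 91.2297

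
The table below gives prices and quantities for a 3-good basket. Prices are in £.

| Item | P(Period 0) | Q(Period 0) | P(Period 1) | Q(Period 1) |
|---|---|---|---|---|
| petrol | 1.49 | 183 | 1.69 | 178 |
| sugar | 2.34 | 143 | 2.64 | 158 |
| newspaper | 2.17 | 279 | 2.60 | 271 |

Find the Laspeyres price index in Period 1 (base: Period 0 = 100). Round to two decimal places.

116.45

Laspeyres price index uses base-period quantities as weights.
ΣP(Period 1)·Q(Period 0) = 1.69×183 + 2.64×143 + 2.60×279 = 309.27 + 377.52 + 725.4 = 1412.19
ΣP(Period 0)·Q(Period 0) = 1.49×183 + 2.34×143 + 2.17×279 = 272.67 + 334.62 + 605.43 = 1212.72
Index = 1412.19 / 1212.72 × 100 = 116.4481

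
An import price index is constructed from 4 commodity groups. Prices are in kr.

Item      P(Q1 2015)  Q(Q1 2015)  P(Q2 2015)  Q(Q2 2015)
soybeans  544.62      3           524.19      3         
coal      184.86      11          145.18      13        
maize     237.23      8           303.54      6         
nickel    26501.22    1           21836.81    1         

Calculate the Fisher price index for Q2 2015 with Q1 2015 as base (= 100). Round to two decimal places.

Laspeyres component (base-period weights):
ΣP(Q2 2015)Q(Q1 2015) = 524.19×3 + 145.18×11 + 303.54×8 + 21836.81×1 = 1572.57 + 1596.98 + 2428.32 + 21836.81 = 27434.68
ΣP(Q1 2015)Q(Q1 2015) = 544.62×3 + 184.86×11 + 237.23×8 + 26501.22×1 = 1633.86 + 2033.46 + 1897.84 + 26501.22 = 32066.38
L = 27434.68 / 32066.38 × 100 = 85.5559
Paasche component (current-period weights):
ΣP(Q2 2015)Q(Q2 2015) = 524.19×3 + 145.18×13 + 303.54×6 + 21836.81×1 = 1572.57 + 1887.34 + 1821.24 + 21836.81 = 27117.96
ΣP(Q1 2015)Q(Q2 2015) = 544.62×3 + 184.86×13 + 237.23×6 + 26501.22×1 = 1633.86 + 2403.18 + 1423.38 + 26501.22 = 31961.64
P = 27117.96 / 31961.64 × 100 = 84.8453
Fisher = √(L × P) = √(85.5559 × 84.8453) = 85.1999

85.20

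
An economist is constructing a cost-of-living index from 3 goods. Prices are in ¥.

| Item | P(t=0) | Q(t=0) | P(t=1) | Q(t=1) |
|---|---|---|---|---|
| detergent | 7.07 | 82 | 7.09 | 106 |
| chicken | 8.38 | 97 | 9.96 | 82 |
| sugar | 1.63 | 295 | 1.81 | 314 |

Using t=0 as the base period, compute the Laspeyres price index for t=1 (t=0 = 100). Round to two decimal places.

Laspeyres price index uses base-period quantities as weights.
ΣP(t=1)·Q(t=0) = 7.09×82 + 9.96×97 + 1.81×295 = 581.38 + 966.12 + 533.95 = 2081.45
ΣP(t=0)·Q(t=0) = 7.07×82 + 8.38×97 + 1.63×295 = 579.74 + 812.86 + 480.85 = 1873.45
Index = 2081.45 / 1873.45 × 100 = 111.1025

111.10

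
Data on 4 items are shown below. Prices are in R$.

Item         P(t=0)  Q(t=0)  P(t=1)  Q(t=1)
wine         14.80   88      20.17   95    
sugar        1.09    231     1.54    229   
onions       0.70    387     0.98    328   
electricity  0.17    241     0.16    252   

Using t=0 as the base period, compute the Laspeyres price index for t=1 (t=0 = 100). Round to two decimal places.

136.57

Laspeyres price index uses base-period quantities as weights.
ΣP(t=1)·Q(t=0) = 20.17×88 + 1.54×231 + 0.98×387 + 0.16×241 = 1774.96 + 355.74 + 379.26 + 38.56 = 2548.52
ΣP(t=0)·Q(t=0) = 14.80×88 + 1.09×231 + 0.70×387 + 0.17×241 = 1302.4 + 251.79 + 270.9 + 40.97 = 1866.06
Index = 2548.52 / 1866.06 × 100 = 136.5722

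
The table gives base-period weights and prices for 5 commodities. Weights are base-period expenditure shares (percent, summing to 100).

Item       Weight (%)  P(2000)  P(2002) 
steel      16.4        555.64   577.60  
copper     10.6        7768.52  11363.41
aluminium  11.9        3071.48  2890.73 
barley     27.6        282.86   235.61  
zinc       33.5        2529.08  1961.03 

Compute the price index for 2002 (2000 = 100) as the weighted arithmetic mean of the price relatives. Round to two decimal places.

92.72

steel: 16.4 × (577.60/555.64) = 16.4 × 1.039522 = 17.0482
copper: 10.6 × (11363.41/7768.52) = 10.6 × 1.462751 = 15.5052
aluminium: 11.9 × (2890.73/3071.48) = 11.9 × 0.941152 = 11.1997
barley: 27.6 × (235.61/282.86) = 27.6 × 0.832956 = 22.9896
zinc: 33.5 × (1961.03/2529.08) = 33.5 × 0.775393 = 25.9757
Index = Σ wᵢ·(p₁ᵢ/p₀ᵢ) = 17.0482 + 15.5052 + 11.1997 + 22.9896 + 25.9757 = 92.7183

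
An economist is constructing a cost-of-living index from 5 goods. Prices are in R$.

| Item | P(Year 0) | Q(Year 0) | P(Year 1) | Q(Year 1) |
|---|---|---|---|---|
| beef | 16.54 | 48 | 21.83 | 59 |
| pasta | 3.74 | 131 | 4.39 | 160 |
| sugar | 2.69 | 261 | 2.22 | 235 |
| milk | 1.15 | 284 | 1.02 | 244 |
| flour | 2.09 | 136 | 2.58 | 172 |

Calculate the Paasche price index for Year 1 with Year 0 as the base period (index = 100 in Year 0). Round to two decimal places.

Paasche price index uses current-period quantities as weights.
ΣP(Year 1)·Q(Year 1) = 21.83×59 + 4.39×160 + 2.22×235 + 1.02×244 + 2.58×172 = 1287.97 + 702.4 + 521.7 + 248.88 + 443.76 = 3204.71
ΣP(Year 0)·Q(Year 1) = 16.54×59 + 3.74×160 + 2.69×235 + 1.15×244 + 2.09×172 = 975.86 + 598.4 + 632.15 + 280.6 + 359.48 = 2846.49
Index = 3204.71 / 2846.49 × 100 = 112.5846

112.58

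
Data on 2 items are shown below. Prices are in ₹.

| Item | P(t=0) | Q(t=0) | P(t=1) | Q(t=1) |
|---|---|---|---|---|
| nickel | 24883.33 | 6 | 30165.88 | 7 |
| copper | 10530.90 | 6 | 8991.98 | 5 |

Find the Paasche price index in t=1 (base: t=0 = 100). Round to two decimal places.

112.91

Paasche price index uses current-period quantities as weights.
ΣP(t=1)·Q(t=1) = 30165.88×7 + 8991.98×5 = 211161.16 + 44959.9 = 256121.06
ΣP(t=0)·Q(t=1) = 24883.33×7 + 10530.90×5 = 174183.31 + 52654.5 = 226837.81
Index = 256121.06 / 226837.81 × 100 = 112.9093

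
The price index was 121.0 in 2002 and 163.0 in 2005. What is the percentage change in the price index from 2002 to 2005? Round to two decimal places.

Change = (163.0 − 121.0) / 121.0 × 100
       = 42.0 / 121.0 × 100 = 34.7107%

34.71%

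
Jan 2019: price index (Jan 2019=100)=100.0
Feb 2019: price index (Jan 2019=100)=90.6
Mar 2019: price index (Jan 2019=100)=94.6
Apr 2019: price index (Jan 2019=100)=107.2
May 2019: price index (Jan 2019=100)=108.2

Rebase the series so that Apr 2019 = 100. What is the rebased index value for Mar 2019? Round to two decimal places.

88.25

Rebased(Mar 2019) = 94.6 / 107.2 × 100 = 88.2463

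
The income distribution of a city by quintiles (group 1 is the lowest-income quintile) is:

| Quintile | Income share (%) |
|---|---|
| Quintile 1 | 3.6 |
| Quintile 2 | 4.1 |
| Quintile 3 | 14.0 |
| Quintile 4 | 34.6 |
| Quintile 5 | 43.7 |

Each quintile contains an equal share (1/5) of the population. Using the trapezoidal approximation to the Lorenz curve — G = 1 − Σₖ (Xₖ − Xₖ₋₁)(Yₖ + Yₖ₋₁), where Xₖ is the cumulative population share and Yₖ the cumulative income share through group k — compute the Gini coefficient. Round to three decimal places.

Cumulative income shares Yₖ: 0.0360, 0.0770, 0.2170, 0.5630, 1.0000
Σ (Xₖ−Xₖ₋₁)(Yₖ+Yₖ₋₁) = (1/5)(0.0360+0.0000) + (1/5)(0.0770+0.0360) + (1/5)(0.2170+0.0770) + (1/5)(0.5630+0.2170) + (1/5)(1.0000+0.5630)
  = 0.0072 + 0.0226 + 0.0588 + 0.1560 + 0.3126 = 0.5572
G = 1 − 0.5572 = 0.4428

0.443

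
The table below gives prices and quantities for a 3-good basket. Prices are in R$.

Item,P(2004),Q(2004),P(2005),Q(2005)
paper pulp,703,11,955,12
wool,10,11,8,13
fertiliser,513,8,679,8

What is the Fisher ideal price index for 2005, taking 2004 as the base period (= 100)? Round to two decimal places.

Laspeyres component (base-period weights):
ΣP(2005)Q(2004) = 955×11 + 8×11 + 679×8 = 10505 + 88 + 5432 = 16025
ΣP(2004)Q(2004) = 703×11 + 10×11 + 513×8 = 7733 + 110 + 4104 = 11947
L = 16025 / 11947 × 100 = 134.1341
Paasche component (current-period weights):
ΣP(2005)Q(2005) = 955×12 + 8×13 + 679×8 = 11460 + 104 + 5432 = 16996
ΣP(2004)Q(2005) = 703×12 + 10×13 + 513×8 = 8436 + 130 + 4104 = 12670
P = 16996 / 12670 × 100 = 134.1436
Fisher = √(L × P) = √(134.1341 × 134.1436) = 134.1389

134.14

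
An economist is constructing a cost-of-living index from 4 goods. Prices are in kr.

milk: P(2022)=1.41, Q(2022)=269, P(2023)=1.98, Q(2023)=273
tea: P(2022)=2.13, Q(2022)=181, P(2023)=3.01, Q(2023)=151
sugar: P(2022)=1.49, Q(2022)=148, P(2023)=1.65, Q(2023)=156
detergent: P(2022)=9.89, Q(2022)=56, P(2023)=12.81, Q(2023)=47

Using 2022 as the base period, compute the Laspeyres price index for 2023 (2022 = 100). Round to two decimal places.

Laspeyres price index uses base-period quantities as weights.
ΣP(2023)·Q(2022) = 1.98×269 + 3.01×181 + 1.65×148 + 12.81×56 = 532.62 + 544.81 + 244.2 + 717.36 = 2038.99
ΣP(2022)·Q(2022) = 1.41×269 + 2.13×181 + 1.49×148 + 9.89×56 = 379.29 + 385.53 + 220.52 + 553.84 = 1539.18
Index = 2038.99 / 1539.18 × 100 = 132.4725

132.47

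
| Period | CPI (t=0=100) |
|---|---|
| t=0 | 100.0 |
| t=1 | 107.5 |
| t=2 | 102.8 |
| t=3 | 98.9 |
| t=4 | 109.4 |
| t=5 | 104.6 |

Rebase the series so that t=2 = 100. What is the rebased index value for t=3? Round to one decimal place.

Rebased(t=3) = 98.9 / 102.8 × 100 = 96.2062

96.2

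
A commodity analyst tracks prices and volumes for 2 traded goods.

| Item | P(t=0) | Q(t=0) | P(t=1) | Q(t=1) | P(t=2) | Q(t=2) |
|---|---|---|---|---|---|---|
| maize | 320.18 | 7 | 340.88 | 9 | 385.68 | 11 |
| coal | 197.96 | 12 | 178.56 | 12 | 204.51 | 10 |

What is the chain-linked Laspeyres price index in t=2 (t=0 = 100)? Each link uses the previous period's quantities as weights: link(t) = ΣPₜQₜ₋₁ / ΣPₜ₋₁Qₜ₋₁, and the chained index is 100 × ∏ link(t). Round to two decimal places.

111.55

Link t=0→t=1:
ΣP(t=1)Q(t=0) = 340.88×7 + 178.56×12 = 2386.16 + 2142.72 = 4528.88
ΣP(t=0)Q(t=0) = 320.18×7 + 197.96×12 = 2241.26 + 2375.52 = 4616.78
link = 4528.88/4616.78 = 0.980961
Link t=1→t=2:
ΣP(t=2)Q(t=1) = 385.68×9 + 204.51×12 = 3471.12 + 2454.12 = 5925.24
ΣP(t=1)Q(t=1) = 340.88×9 + 178.56×12 = 3067.92 + 2142.72 = 5210.64
link = 5925.24/5210.64 = 1.137142
Chained index = 100 × 0.980961 × 1.137142 = 111.5492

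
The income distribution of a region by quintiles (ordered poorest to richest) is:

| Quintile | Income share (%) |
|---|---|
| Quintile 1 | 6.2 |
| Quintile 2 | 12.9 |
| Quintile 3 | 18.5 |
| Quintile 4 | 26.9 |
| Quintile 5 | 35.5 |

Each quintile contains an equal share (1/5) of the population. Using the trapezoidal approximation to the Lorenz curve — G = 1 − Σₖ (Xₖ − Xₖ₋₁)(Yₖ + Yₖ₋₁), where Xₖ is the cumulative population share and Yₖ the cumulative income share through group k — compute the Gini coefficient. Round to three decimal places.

0.290

Cumulative income shares Yₖ: 0.0620, 0.1910, 0.3760, 0.6450, 1.0000
Σ (Xₖ−Xₖ₋₁)(Yₖ+Yₖ₋₁) = (1/5)(0.0620+0.0000) + (1/5)(0.1910+0.0620) + (1/5)(0.3760+0.1910) + (1/5)(0.6450+0.3760) + (1/5)(1.0000+0.6450)
  = 0.0124 + 0.0506 + 0.1134 + 0.2042 + 0.3290 = 0.7096
G = 1 − 0.7096 = 0.2904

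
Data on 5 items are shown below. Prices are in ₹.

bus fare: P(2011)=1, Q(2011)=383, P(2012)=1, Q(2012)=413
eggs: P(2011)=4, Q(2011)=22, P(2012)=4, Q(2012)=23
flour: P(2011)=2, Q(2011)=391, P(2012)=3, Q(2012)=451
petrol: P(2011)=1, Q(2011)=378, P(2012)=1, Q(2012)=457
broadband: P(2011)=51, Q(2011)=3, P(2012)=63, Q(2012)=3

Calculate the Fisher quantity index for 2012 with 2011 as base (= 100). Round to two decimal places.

113.16

Laspeyres component (base-period weights):
ΣP(2011)Q(2012) = 1×413 + 4×23 + 2×451 + 1×457 + 51×3 = 413 + 92 + 902 + 457 + 153 = 2017
ΣP(2011)Q(2011) = 1×383 + 4×22 + 2×391 + 1×378 + 51×3 = 383 + 88 + 782 + 378 + 153 = 1784
L = 2017 / 1784 × 100 = 113.0605
Paasche component (current-period weights):
ΣP(2012)Q(2012) = 1×413 + 4×23 + 3×451 + 1×457 + 63×3 = 413 + 92 + 1353 + 457 + 189 = 2504
ΣP(2012)Q(2011) = 1×383 + 4×22 + 3×391 + 1×378 + 63×3 = 383 + 88 + 1173 + 378 + 189 = 2211
P = 2504 / 2211 × 100 = 113.2519
Fisher = √(L × P) = √(113.0605 × 113.2519) = 113.1562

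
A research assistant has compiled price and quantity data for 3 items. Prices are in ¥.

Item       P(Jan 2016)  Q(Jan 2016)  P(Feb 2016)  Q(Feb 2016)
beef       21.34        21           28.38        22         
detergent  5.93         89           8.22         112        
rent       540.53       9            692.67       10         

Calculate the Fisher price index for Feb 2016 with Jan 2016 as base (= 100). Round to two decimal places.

129.51

Laspeyres component (base-period weights):
ΣP(Feb 2016)Q(Jan 2016) = 28.38×21 + 8.22×89 + 692.67×9 = 595.98 + 731.58 + 6234.03 = 7561.59
ΣP(Jan 2016)Q(Jan 2016) = 21.34×21 + 5.93×89 + 540.53×9 = 448.14 + 527.77 + 4864.77 = 5840.68
L = 7561.59 / 5840.68 × 100 = 129.4642
Paasche component (current-period weights):
ΣP(Feb 2016)Q(Feb 2016) = 28.38×22 + 8.22×112 + 692.67×10 = 624.36 + 920.64 + 6926.7 = 8471.7
ΣP(Jan 2016)Q(Feb 2016) = 21.34×22 + 5.93×112 + 540.53×10 = 469.48 + 664.16 + 5405.3 = 6538.94
P = 8471.7 / 6538.94 × 100 = 129.5577
Fisher = √(L × P) = √(129.4642 × 129.5577) = 129.5109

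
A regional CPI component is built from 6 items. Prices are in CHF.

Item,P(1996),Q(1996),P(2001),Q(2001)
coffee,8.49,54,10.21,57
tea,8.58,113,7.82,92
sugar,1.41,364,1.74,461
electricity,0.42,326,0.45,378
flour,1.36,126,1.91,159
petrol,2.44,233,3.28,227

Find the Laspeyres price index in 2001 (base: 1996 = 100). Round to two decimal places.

Laspeyres price index uses base-period quantities as weights.
ΣP(2001)·Q(1996) = 10.21×54 + 7.82×113 + 1.74×364 + 0.45×326 + 1.91×126 + 3.28×233 = 551.34 + 883.66 + 633.36 + 146.7 + 240.66 + 764.24 = 3219.96
ΣP(1996)·Q(1996) = 8.49×54 + 8.58×113 + 1.41×364 + 0.42×326 + 1.36×126 + 2.44×233 = 458.46 + 969.54 + 513.24 + 136.92 + 171.36 + 568.52 = 2818.04
Index = 3219.96 / 2818.04 × 100 = 114.2624

114.26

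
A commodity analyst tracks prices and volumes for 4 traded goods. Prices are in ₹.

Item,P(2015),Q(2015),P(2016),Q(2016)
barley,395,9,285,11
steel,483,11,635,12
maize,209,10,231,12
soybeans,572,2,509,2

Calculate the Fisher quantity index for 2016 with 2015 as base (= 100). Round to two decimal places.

113.46

Laspeyres component (base-period weights):
ΣP(2015)Q(2016) = 395×11 + 483×12 + 209×12 + 572×2 = 4345 + 5796 + 2508 + 1144 = 13793
ΣP(2015)Q(2015) = 395×9 + 483×11 + 209×10 + 572×2 = 3555 + 5313 + 2090 + 1144 = 12102
L = 13793 / 12102 × 100 = 113.9729
Paasche component (current-period weights):
ΣP(2016)Q(2016) = 285×11 + 635×12 + 231×12 + 509×2 = 3135 + 7620 + 2772 + 1018 = 14545
ΣP(2016)Q(2015) = 285×9 + 635×11 + 231×10 + 509×2 = 2565 + 6985 + 2310 + 1018 = 12878
P = 14545 / 12878 × 100 = 112.9446
Fisher = √(L × P) = √(113.9729 × 112.9446) = 113.4576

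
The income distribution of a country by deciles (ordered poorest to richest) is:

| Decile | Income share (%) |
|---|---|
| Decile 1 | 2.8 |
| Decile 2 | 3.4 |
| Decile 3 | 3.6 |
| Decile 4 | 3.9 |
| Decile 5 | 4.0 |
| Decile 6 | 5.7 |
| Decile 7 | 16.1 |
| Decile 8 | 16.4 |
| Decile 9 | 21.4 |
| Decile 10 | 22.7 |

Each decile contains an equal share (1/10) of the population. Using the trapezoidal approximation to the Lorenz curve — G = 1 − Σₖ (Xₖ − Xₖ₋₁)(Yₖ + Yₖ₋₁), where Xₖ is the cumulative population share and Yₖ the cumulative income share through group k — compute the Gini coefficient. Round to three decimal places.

0.407

Cumulative income shares Yₖ: 0.0280, 0.0620, 0.0980, 0.1370, 0.1770, 0.2340, 0.3950, 0.5590, 0.7730, 1.0000
Σ (Xₖ−Xₖ₋₁)(Yₖ+Yₖ₋₁) = (1/10)(0.0280+0.0000) + (1/10)(0.0620+0.0280) + (1/10)(0.0980+0.0620) + (1/10)(0.1370+0.0980) + (1/10)(0.1770+0.1370) + (1/10)(0.2340+0.1770) + (1/10)(0.3950+0.2340) + (1/10)(0.5590+0.3950) + (1/10)(0.7730+0.5590) + (1/10)(1.0000+0.7730)
  = 0.0028 + 0.0090 + 0.0160 + 0.0235 + 0.0314 + 0.0411 + 0.0629 + 0.0954 + 0.1332 + 0.1773 = 0.5926
G = 1 − 0.5926 = 0.4074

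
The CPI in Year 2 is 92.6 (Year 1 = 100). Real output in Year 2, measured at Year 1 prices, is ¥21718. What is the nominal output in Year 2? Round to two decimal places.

20110.87

Nominal = Real × (Index/100) = 21718 × (92.6/100)
        = 21718 × 0.926 = 20110.8680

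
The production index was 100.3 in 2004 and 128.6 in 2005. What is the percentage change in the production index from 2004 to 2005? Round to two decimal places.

Change = (128.6 − 100.3) / 100.3 × 100
       = 28.3 / 100.3 × 100 = 28.2154%

28.22%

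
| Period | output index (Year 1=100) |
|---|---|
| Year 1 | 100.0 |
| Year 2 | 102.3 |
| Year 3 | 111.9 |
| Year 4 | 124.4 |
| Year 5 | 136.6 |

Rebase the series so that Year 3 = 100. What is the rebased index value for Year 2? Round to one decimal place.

Rebased(Year 2) = 102.3 / 111.9 × 100 = 91.4209

91.4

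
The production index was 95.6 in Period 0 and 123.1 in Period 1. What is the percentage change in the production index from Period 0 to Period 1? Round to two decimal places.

28.77%

Change = (123.1 − 95.6) / 95.6 × 100
       = 27.5 / 95.6 × 100 = 28.7657%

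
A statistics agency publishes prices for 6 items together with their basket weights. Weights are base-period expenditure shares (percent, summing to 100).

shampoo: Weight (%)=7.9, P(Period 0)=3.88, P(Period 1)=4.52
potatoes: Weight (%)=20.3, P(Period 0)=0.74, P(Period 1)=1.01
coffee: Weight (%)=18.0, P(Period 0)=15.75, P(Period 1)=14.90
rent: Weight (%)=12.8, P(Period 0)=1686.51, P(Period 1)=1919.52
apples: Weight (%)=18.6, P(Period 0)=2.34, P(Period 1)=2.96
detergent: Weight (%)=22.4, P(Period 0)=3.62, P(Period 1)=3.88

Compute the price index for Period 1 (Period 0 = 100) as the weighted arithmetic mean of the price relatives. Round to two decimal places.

shampoo: 7.9 × (4.52/3.88) = 7.9 × 1.164948 = 9.2031
potatoes: 20.3 × (1.01/0.74) = 20.3 × 1.364865 = 27.7068
coffee: 18.0 × (14.90/15.75) = 18.0 × 0.946032 = 17.0286
rent: 12.8 × (1919.52/1686.51) = 12.8 × 1.138161 = 14.5685
apples: 18.6 × (2.96/2.34) = 18.6 × 1.264957 = 23.5282
detergent: 22.4 × (3.88/3.62) = 22.4 × 1.071823 = 24.0088
Index = Σ wᵢ·(p₁ᵢ/p₀ᵢ) = 9.2031 + 27.7068 + 17.0286 + 14.5685 + 23.5282 + 24.0088 = 116.0439

116.04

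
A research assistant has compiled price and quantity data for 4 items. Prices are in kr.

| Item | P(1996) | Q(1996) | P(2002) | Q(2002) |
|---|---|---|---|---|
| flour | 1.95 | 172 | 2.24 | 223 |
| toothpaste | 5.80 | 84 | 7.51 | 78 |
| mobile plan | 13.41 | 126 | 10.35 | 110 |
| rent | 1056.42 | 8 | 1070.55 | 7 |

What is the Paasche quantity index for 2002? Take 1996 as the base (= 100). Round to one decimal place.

89.3

Paasche quantity index uses current-period prices as weights.
ΣP(2002)·Q(2002) = 2.24×223 + 7.51×78 + 10.35×110 + 1070.55×7 = 499.52 + 585.78 + 1138.5 + 7493.85 = 9717.65
ΣP(2002)·Q(1996) = 2.24×172 + 7.51×84 + 10.35×126 + 1070.55×8 = 385.28 + 630.84 + 1304.1 + 8564.4 = 10884.62
Index = 9717.65 / 10884.62 × 100 = 89.2787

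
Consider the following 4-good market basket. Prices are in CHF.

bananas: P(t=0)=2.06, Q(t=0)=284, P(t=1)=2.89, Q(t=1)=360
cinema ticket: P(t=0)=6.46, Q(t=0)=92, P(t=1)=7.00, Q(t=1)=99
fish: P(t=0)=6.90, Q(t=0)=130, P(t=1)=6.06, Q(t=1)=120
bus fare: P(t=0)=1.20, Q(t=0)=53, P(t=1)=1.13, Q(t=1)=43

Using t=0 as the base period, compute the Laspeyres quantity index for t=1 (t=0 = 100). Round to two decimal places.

Laspeyres quantity index uses base-period prices as weights.
ΣP(t=0)·Q(t=1) = 2.06×360 + 6.46×99 + 6.90×120 + 1.20×43 = 741.6 + 639.54 + 828 + 51.6 = 2260.74
ΣP(t=0)·Q(t=0) = 2.06×284 + 6.46×92 + 6.90×130 + 1.20×53 = 585.04 + 594.32 + 897 + 63.6 = 2139.96
Index = 2260.74 / 2139.96 × 100 = 105.6440

105.64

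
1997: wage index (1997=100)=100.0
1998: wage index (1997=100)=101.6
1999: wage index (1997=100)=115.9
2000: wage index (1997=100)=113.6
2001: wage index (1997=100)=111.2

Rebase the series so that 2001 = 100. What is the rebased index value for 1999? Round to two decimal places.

104.23

Rebased(1999) = 115.9 / 111.2 × 100 = 104.2266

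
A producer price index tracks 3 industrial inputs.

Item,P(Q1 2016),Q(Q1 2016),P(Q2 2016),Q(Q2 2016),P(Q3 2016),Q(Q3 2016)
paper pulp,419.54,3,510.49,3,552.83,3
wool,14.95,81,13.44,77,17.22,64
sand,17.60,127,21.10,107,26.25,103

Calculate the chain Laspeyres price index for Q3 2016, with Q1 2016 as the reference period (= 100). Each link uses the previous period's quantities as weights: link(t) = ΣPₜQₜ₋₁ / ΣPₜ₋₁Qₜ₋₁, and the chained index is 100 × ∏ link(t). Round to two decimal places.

135.28

Link Q1 2016→Q2 2016:
ΣP(Q2 2016)Q(Q1 2016) = 510.49×3 + 13.44×81 + 21.10×127 = 1531.47 + 1088.64 + 2679.7 = 5299.81
ΣP(Q1 2016)Q(Q1 2016) = 419.54×3 + 14.95×81 + 17.60×127 = 1258.62 + 1210.95 + 2235.2 = 4704.77
link = 5299.81/4704.77 = 1.126476
Link Q2 2016→Q3 2016:
ΣP(Q3 2016)Q(Q2 2016) = 552.83×3 + 17.22×77 + 26.25×107 = 1658.49 + 1325.94 + 2808.75 = 5793.18
ΣP(Q2 2016)Q(Q2 2016) = 510.49×3 + 13.44×77 + 21.10×107 = 1531.47 + 1034.88 + 2257.7 = 4824.05
link = 5793.18/4824.05 = 1.200896
Chained index = 100 × 1.126476 × 1.200896 = 135.2780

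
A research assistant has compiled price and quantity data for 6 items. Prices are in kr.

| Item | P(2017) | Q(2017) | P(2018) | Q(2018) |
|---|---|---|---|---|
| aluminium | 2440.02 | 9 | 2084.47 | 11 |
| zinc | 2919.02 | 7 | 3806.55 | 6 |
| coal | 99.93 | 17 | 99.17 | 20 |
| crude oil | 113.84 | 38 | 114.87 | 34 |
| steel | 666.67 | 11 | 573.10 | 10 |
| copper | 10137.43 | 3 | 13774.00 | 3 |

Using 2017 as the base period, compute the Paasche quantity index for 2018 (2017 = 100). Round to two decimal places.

99.62

Paasche quantity index uses current-period prices as weights.
ΣP(2018)·Q(2018) = 2084.47×11 + 3806.55×6 + 99.17×20 + 114.87×34 + 573.10×10 + 13774.00×3 = 22929.17 + 22839.3 + 1983.4 + 3905.58 + 5731 + 41322 = 98710.45
ΣP(2018)·Q(2017) = 2084.47×9 + 3806.55×7 + 99.17×17 + 114.87×38 + 573.10×11 + 13774.00×3 = 18760.23 + 26645.85 + 1685.89 + 4365.06 + 6304.1 + 41322 = 99083.13
Index = 98710.45 / 99083.13 × 100 = 99.6239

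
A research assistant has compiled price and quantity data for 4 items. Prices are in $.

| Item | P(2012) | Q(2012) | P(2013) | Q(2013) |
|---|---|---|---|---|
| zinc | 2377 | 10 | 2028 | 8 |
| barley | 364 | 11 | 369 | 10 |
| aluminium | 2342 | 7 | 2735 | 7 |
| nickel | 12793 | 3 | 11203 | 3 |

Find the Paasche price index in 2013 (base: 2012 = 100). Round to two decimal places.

Paasche price index uses current-period quantities as weights.
ΣP(2013)·Q(2013) = 2028×8 + 369×10 + 2735×7 + 11203×3 = 16224 + 3690 + 19145 + 33609 = 72668
ΣP(2012)·Q(2013) = 2377×8 + 364×10 + 2342×7 + 12793×3 = 19016 + 3640 + 16394 + 38379 = 77429
Index = 72668 / 77429 × 100 = 93.8511

93.85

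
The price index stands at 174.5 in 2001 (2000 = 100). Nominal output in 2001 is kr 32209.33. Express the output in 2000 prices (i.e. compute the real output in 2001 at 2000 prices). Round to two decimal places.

18458.07

Real = Nominal ÷ (Index/100) = 32209.33 ÷ (174.5/100)
     = 32209.33 ÷ 1.745 = 18458.0688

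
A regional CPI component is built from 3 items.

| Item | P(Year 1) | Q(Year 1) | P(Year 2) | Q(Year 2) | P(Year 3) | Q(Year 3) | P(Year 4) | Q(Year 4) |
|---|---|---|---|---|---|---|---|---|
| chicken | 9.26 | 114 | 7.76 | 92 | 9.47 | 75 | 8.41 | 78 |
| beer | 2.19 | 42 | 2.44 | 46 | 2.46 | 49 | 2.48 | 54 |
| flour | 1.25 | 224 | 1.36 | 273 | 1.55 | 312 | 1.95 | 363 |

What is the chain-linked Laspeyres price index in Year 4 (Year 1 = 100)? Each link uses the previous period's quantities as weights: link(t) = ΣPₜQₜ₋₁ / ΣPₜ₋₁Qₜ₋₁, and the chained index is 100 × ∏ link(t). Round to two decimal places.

Link Year 1→Year 2:
ΣP(Year 2)Q(Year 1) = 7.76×114 + 2.44×42 + 1.36×224 = 884.64 + 102.48 + 304.64 = 1291.76
ΣP(Year 1)Q(Year 1) = 9.26×114 + 2.19×42 + 1.25×224 = 1055.64 + 91.98 + 280 = 1427.62
link = 1291.76/1427.62 = 0.904835
Link Year 2→Year 3:
ΣP(Year 3)Q(Year 2) = 9.47×92 + 2.46×46 + 1.55×273 = 871.24 + 113.16 + 423.15 = 1407.55
ΣP(Year 2)Q(Year 2) = 7.76×92 + 2.44×46 + 1.36×273 = 713.92 + 112.24 + 371.28 = 1197.44
link = 1407.55/1197.44 = 1.175466
Link Year 3→Year 4:
ΣP(Year 4)Q(Year 3) = 8.41×75 + 2.48×49 + 1.95×312 = 630.75 + 121.52 + 608.4 = 1360.67
ΣP(Year 3)Q(Year 3) = 9.47×75 + 2.46×49 + 1.55×312 = 710.25 + 120.54 + 483.6 = 1314.39
link = 1360.67/1314.39 = 1.035210
Chained index = 100 × 0.904835 × 1.175466 × 1.035210 = 110.1052

110.11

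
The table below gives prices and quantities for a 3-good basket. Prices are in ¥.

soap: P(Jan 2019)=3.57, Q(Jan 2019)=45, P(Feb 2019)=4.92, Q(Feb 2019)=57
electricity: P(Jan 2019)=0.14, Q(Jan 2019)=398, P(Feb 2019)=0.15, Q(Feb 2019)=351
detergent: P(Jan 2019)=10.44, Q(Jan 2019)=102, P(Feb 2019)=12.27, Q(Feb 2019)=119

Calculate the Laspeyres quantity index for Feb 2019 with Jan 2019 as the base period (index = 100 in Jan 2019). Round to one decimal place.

116.7

Laspeyres quantity index uses base-period prices as weights.
ΣP(Jan 2019)·Q(Feb 2019) = 3.57×57 + 0.14×351 + 10.44×119 = 203.49 + 49.14 + 1242.36 = 1494.99
ΣP(Jan 2019)·Q(Jan 2019) = 3.57×45 + 0.14×398 + 10.44×102 = 160.65 + 55.72 + 1064.88 = 1281.25
Index = 1494.99 / 1281.25 × 100 = 116.6821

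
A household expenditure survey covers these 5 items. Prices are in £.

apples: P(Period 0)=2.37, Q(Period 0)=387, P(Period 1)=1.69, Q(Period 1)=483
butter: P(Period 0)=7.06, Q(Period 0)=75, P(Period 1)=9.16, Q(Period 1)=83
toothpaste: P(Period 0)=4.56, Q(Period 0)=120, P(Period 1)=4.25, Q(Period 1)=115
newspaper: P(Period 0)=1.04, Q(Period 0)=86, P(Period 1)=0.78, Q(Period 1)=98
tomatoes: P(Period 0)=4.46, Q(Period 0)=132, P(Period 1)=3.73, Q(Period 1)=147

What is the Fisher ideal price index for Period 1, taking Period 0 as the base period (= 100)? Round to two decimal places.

89.75

Laspeyres component (base-period weights):
ΣP(Period 1)Q(Period 0) = 1.69×387 + 9.16×75 + 4.25×120 + 0.78×86 + 3.73×132 = 654.03 + 687 + 510 + 67.08 + 492.36 = 2410.47
ΣP(Period 0)Q(Period 0) = 2.37×387 + 7.06×75 + 4.56×120 + 1.04×86 + 4.46×132 = 917.19 + 529.5 + 547.2 + 89.44 + 588.72 = 2672.05
L = 2410.47 / 2672.05 × 100 = 90.2105
Paasche component (current-period weights):
ΣP(Period 1)Q(Period 1) = 1.69×483 + 9.16×83 + 4.25×115 + 0.78×98 + 3.73×147 = 816.27 + 760.28 + 488.75 + 76.44 + 548.31 = 2690.05
ΣP(Period 0)Q(Period 1) = 2.37×483 + 7.06×83 + 4.56×115 + 1.04×98 + 4.46×147 = 1144.71 + 585.98 + 524.4 + 101.92 + 655.62 = 3012.63
P = 2690.05 / 3012.63 × 100 = 89.2924
Fisher = √(L × P) = √(90.2105 × 89.2924) = 89.7503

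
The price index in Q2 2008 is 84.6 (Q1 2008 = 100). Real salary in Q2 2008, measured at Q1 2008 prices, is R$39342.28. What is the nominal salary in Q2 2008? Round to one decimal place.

33283.6

Nominal = Real × (Index/100) = 39342.28 × (84.6/100)
        = 39342.28 × 0.846 = 33283.5689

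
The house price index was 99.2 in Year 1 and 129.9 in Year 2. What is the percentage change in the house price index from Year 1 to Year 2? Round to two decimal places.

Change = (129.9 − 99.2) / 99.2 × 100
       = 30.7 / 99.2 × 100 = 30.9476%

30.95%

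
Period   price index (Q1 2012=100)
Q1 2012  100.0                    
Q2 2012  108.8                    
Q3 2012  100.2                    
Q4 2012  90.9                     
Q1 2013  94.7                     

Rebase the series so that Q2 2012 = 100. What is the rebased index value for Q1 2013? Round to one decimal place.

87.0

Rebased(Q1 2013) = 94.7 / 108.8 × 100 = 87.0404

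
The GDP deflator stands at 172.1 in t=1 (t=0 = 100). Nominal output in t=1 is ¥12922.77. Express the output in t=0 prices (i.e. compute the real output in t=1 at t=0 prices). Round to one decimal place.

Real = Nominal ÷ (Index/100) = 12922.77 ÷ (172.1/100)
     = 12922.77 ÷ 1.721 = 7508.8727

7508.9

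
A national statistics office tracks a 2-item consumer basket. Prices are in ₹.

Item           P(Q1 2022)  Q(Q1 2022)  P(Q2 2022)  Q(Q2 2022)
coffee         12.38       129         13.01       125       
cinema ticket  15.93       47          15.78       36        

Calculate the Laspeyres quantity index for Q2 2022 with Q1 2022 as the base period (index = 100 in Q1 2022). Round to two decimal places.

Laspeyres quantity index uses base-period prices as weights.
ΣP(Q1 2022)·Q(Q2 2022) = 12.38×125 + 15.93×36 = 1547.5 + 573.48 = 2120.98
ΣP(Q1 2022)·Q(Q1 2022) = 12.38×129 + 15.93×47 = 1597.02 + 748.71 = 2345.73
Index = 2120.98 / 2345.73 × 100 = 90.4188

90.42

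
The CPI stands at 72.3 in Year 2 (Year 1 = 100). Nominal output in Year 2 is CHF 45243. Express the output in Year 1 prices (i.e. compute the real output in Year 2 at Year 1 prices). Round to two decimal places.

62576.76

Real = Nominal ÷ (Index/100) = 45243 ÷ (72.3/100)
     = 45243 ÷ 0.723 = 62576.7635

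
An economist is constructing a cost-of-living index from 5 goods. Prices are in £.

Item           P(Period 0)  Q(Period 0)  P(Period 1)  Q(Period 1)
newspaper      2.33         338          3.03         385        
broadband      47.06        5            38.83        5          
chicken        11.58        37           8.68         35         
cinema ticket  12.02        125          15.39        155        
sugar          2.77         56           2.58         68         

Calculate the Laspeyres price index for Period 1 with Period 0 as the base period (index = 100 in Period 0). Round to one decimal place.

116.0

Laspeyres price index uses base-period quantities as weights.
ΣP(Period 1)·Q(Period 0) = 3.03×338 + 38.83×5 + 8.68×37 + 15.39×125 + 2.58×56 = 1024.14 + 194.15 + 321.16 + 1923.75 + 144.48 = 3607.68
ΣP(Period 0)·Q(Period 0) = 2.33×338 + 47.06×5 + 11.58×37 + 12.02×125 + 2.77×56 = 787.54 + 235.3 + 428.46 + 1502.5 + 155.12 = 3108.92
Index = 3607.68 / 3108.92 × 100 = 116.0429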